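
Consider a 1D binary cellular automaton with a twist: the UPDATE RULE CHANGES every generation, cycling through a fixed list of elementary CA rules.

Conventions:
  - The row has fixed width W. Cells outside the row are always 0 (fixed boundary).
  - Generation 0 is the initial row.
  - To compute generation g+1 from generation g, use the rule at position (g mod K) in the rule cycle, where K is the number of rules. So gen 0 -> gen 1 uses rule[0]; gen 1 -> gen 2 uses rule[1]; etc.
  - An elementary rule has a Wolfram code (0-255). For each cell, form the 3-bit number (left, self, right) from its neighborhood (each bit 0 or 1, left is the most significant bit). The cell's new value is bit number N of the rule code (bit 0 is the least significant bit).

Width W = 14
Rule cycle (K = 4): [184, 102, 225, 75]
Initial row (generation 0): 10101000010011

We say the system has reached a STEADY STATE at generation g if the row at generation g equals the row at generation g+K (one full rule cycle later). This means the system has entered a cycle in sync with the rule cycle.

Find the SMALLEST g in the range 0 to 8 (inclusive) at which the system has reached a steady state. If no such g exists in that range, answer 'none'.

Answer: none

Derivation:
Gen 0: 10101000010011
Gen 1 (rule 184): 01010100001010
Gen 2 (rule 102): 11111100011110
Gen 3 (rule 225): 01111101001110
Gen 4 (rule 75): 11000100011010
Gen 5 (rule 184): 10100010010101
Gen 6 (rule 102): 11100110111111
Gen 7 (rule 225): 01100011011111
Gen 8 (rule 75): 11101111010001
Gen 9 (rule 184): 11011110101000
Gen 10 (rule 102): 01100011111000
Gen 11 (rule 225): 00101001111011
Gen 12 (rule 75): 11000011001011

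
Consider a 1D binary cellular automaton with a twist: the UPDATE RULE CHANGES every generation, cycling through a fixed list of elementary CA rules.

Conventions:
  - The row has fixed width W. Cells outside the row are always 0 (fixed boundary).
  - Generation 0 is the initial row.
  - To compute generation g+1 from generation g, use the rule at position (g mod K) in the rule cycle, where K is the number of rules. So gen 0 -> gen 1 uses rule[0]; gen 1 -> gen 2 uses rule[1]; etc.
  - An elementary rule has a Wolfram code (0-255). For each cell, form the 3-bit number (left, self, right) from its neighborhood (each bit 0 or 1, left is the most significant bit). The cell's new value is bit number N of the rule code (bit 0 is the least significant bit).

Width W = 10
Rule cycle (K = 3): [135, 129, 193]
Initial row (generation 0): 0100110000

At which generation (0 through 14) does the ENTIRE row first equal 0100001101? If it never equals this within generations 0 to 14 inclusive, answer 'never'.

Gen 0: 0100110000
Gen 1 (rule 135): 1101000111
Gen 2 (rule 129): 0000010010
Gen 3 (rule 193): 1111000000
Gen 4 (rule 135): 0110011111
Gen 5 (rule 129): 0000001110
Gen 6 (rule 193): 1111100110
Gen 7 (rule 135): 0111001000
Gen 8 (rule 129): 0010000011
Gen 9 (rule 193): 1000111001
Gen 10 (rule 135): 1011010011
Gen 11 (rule 129): 0000000000
Gen 12 (rule 193): 1111111111
Gen 13 (rule 135): 0111111110
Gen 14 (rule 129): 0011111100

Answer: never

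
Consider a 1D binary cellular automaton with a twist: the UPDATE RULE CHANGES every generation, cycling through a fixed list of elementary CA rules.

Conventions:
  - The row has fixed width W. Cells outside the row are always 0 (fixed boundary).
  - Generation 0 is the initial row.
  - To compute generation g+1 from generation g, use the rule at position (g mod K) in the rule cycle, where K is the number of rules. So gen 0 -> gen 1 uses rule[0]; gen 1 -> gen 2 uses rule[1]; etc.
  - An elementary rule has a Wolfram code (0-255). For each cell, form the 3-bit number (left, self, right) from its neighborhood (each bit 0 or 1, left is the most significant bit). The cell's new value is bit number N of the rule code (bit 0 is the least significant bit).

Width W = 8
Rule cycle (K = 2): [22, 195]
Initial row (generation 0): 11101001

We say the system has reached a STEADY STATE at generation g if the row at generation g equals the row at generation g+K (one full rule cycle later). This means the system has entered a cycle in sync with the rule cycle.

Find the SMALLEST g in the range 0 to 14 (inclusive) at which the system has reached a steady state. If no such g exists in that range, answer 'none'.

Gen 0: 11101001
Gen 1 (rule 22): 00001111
Gen 2 (rule 195): 11110111
Gen 3 (rule 22): 00000000
Gen 4 (rule 195): 11111111
Gen 5 (rule 22): 00000000
Gen 6 (rule 195): 11111111
Gen 7 (rule 22): 00000000
Gen 8 (rule 195): 11111111
Gen 9 (rule 22): 00000000
Gen 10 (rule 195): 11111111
Gen 11 (rule 22): 00000000
Gen 12 (rule 195): 11111111
Gen 13 (rule 22): 00000000
Gen 14 (rule 195): 11111111
Gen 15 (rule 22): 00000000
Gen 16 (rule 195): 11111111

Answer: 3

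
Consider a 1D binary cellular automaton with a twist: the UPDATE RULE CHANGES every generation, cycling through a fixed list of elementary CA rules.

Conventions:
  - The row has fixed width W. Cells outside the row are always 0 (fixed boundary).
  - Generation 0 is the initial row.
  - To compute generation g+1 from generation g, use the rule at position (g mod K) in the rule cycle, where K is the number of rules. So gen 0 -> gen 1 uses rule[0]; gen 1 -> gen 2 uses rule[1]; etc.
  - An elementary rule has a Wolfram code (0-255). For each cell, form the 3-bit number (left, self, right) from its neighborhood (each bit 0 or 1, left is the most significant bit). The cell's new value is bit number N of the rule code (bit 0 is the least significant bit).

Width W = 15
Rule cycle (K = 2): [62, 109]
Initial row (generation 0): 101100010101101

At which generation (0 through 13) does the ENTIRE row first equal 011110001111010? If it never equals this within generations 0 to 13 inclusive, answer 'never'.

Gen 0: 101100010101101
Gen 1 (rule 62): 111010111111011
Gen 2 (rule 109): 101111100001111
Gen 3 (rule 62): 111000010011000
Gen 4 (rule 109): 101011010011011
Gen 5 (rule 62): 111110111110110
Gen 6 (rule 109): 100011100011110
Gen 7 (rule 62): 110110010110001
Gen 8 (rule 109): 111110011110101
Gen 9 (rule 62): 100001110001111
Gen 10 (rule 109): 101101010101001
Gen 11 (rule 62): 111011111111111
Gen 12 (rule 109): 101110000000001
Gen 13 (rule 62): 111001000000011

Answer: never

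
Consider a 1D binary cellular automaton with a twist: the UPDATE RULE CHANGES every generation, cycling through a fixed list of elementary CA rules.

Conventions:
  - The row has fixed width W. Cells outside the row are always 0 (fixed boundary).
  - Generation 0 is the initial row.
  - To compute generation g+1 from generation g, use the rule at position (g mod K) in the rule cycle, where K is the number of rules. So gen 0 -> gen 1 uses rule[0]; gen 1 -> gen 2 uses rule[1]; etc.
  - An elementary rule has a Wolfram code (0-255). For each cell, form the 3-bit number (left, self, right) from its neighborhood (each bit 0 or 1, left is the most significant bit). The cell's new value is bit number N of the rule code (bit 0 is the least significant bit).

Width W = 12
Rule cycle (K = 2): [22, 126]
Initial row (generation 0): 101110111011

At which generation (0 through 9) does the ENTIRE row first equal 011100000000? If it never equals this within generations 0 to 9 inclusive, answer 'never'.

Gen 0: 101110111011
Gen 1 (rule 22): 100000000000
Gen 2 (rule 126): 110000000000
Gen 3 (rule 22): 001000000000
Gen 4 (rule 126): 011100000000
Gen 5 (rule 22): 100010000000
Gen 6 (rule 126): 110111000000
Gen 7 (rule 22): 000000100000
Gen 8 (rule 126): 000001110000
Gen 9 (rule 22): 000010001000

Answer: 4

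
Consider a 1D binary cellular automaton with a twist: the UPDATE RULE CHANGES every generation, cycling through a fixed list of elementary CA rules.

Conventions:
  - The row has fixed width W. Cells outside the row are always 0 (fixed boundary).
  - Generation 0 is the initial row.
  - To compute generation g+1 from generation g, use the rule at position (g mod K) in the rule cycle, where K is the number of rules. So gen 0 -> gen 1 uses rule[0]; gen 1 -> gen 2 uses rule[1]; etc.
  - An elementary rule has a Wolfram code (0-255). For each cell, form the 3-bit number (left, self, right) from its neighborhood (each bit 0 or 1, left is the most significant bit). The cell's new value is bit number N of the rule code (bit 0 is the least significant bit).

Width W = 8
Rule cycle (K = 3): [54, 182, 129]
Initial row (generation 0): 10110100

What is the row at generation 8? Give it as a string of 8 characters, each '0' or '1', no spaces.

Gen 0: 10110100
Gen 1 (rule 54): 11001110
Gen 2 (rule 182): 00110101
Gen 3 (rule 129): 10000000
Gen 4 (rule 54): 11000000
Gen 5 (rule 182): 00100000
Gen 6 (rule 129): 10001111
Gen 7 (rule 54): 11010000
Gen 8 (rule 182): 00111000

Answer: 00111000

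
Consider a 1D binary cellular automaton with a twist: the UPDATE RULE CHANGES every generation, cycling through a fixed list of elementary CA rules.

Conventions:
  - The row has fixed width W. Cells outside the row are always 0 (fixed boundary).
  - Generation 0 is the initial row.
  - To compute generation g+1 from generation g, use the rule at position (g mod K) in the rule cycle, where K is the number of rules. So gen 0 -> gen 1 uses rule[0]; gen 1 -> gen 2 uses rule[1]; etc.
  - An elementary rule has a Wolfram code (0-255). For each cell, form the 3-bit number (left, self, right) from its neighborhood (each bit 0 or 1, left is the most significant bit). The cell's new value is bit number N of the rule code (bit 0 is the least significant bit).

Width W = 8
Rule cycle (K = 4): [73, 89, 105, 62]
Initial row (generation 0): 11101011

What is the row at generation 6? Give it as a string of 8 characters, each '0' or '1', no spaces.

Gen 0: 11101011
Gen 1 (rule 73): 10100011
Gen 2 (rule 89): 00011011
Gen 3 (rule 105): 11011111
Gen 4 (rule 62): 10110000
Gen 5 (rule 73): 00110111
Gen 6 (rule 89): 10110101

Answer: 10110101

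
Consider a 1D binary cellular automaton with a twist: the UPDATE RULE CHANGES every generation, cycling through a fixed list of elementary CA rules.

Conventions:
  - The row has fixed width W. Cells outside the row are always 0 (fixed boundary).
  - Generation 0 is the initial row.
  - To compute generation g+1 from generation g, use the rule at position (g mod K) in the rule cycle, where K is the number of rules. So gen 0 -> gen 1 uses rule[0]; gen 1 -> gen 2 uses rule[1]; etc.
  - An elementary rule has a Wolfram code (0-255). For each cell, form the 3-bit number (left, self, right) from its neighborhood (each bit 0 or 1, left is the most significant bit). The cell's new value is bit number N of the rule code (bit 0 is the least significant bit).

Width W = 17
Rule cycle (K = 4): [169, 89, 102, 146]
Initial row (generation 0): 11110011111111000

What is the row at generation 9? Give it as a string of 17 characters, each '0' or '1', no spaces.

Gen 0: 11110011111111000
Gen 1 (rule 169): 11100011111110011
Gen 2 (rule 89): 10111010000011011
Gen 3 (rule 102): 11001110000101101
Gen 4 (rule 146): 00110101001000000
Gen 5 (rule 169): 10101010000011111
Gen 6 (rule 89): 00000001111010001
Gen 7 (rule 102): 00000010001110011
Gen 8 (rule 146): 00000101010101100
Gen 9 (rule 169): 11110010101011001

Answer: 11110010101011001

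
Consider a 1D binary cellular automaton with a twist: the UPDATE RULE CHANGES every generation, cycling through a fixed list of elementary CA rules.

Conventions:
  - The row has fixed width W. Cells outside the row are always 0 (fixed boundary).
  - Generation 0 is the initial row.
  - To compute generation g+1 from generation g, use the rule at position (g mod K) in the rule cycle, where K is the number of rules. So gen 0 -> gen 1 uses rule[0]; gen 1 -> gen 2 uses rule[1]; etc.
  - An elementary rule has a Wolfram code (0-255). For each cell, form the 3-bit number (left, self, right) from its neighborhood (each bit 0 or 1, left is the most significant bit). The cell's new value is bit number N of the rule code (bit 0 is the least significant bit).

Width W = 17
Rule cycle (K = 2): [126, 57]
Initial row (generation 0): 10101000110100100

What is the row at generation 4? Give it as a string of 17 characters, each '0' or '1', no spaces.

Answer: 10110100011111010

Derivation:
Gen 0: 10101000110100100
Gen 1 (rule 126): 11111101111111110
Gen 2 (rule 57): 10000011000000001
Gen 3 (rule 126): 11000111100000011
Gen 4 (rule 57): 10110100011111010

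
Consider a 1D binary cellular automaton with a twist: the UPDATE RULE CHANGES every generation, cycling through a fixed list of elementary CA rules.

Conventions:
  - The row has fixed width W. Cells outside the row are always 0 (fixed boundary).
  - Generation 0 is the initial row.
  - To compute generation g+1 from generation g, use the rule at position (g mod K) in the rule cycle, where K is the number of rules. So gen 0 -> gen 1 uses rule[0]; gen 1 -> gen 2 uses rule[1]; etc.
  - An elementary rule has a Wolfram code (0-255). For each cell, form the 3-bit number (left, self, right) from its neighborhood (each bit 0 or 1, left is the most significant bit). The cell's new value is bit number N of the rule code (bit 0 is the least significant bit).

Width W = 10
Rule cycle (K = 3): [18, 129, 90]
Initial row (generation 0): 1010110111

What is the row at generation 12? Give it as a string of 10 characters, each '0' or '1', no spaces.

Answer: 1000000001

Derivation:
Gen 0: 1010110111
Gen 1 (rule 18): 0000000000
Gen 2 (rule 129): 1111111111
Gen 3 (rule 90): 1000000001
Gen 4 (rule 18): 0100000010
Gen 5 (rule 129): 0001111000
Gen 6 (rule 90): 0011001100
Gen 7 (rule 18): 0100110010
Gen 8 (rule 129): 0000000000
Gen 9 (rule 90): 0000000000
Gen 10 (rule 18): 0000000000
Gen 11 (rule 129): 1111111111
Gen 12 (rule 90): 1000000001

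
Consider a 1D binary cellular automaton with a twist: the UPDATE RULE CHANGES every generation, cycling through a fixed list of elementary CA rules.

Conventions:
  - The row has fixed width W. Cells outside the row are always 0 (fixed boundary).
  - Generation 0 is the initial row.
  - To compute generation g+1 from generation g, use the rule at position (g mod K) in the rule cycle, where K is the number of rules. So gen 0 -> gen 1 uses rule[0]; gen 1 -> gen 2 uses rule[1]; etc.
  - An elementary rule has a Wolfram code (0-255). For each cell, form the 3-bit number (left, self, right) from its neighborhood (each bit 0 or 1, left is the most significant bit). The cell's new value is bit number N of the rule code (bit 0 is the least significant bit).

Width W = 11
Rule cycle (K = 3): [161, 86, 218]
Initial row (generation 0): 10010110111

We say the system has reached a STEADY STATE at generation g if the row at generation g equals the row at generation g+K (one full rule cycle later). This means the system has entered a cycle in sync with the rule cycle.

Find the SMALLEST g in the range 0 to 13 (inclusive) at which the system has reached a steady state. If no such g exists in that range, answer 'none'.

Answer: none

Derivation:
Gen 0: 10010110111
Gen 1 (rule 161): 00001001010
Gen 2 (rule 86): 00011111011
Gen 3 (rule 218): 00111111011
Gen 4 (rule 161): 10011110100
Gen 5 (rule 86): 11100010110
Gen 6 (rule 218): 11110100111
Gen 7 (rule 161): 01101000010
Gen 8 (rule 86): 10101100111
Gen 9 (rule 218): 00001111111
Gen 10 (rule 161): 11100111110
Gen 11 (rule 86): 00111000011
Gen 12 (rule 218): 01111100111
Gen 13 (rule 161): 00111000010
Gen 14 (rule 86): 01001100111
Gen 15 (rule 218): 10111111111
Gen 16 (rule 161): 01011111110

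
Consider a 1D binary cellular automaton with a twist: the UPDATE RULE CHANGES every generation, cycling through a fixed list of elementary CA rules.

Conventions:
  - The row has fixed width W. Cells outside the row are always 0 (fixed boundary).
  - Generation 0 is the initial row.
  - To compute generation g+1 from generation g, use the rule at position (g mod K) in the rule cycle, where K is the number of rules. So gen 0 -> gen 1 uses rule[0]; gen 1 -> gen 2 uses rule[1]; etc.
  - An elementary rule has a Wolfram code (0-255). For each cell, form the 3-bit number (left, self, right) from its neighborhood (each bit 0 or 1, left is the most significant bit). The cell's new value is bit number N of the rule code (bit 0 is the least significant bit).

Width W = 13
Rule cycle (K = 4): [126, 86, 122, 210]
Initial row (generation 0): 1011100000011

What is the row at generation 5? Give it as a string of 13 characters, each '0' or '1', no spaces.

Answer: 1101100011111

Derivation:
Gen 0: 1011100000011
Gen 1 (rule 126): 1110110000111
Gen 2 (rule 86): 0010011001001
Gen 3 (rule 122): 0101111110110
Gen 4 (rule 210): 1000111110011
Gen 5 (rule 126): 1101100011111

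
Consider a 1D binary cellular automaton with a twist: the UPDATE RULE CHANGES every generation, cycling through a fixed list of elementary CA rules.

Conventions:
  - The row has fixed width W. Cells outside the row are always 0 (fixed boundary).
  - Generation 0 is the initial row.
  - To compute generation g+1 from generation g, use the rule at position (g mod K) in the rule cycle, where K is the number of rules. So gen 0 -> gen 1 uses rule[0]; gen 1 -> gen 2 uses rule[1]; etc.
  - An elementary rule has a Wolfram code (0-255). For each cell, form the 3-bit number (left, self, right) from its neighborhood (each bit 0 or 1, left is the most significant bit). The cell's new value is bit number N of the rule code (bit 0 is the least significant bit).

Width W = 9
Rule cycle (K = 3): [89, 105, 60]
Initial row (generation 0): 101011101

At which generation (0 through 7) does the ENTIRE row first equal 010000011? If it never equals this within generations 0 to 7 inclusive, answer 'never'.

Answer: never

Derivation:
Gen 0: 101011101
Gen 1 (rule 89): 000010100
Gen 2 (rule 105): 111001001
Gen 3 (rule 60): 100101101
Gen 4 (rule 89): 010001100
Gen 5 (rule 105): 000101101
Gen 6 (rule 60): 000111011
Gen 7 (rule 89): 110101011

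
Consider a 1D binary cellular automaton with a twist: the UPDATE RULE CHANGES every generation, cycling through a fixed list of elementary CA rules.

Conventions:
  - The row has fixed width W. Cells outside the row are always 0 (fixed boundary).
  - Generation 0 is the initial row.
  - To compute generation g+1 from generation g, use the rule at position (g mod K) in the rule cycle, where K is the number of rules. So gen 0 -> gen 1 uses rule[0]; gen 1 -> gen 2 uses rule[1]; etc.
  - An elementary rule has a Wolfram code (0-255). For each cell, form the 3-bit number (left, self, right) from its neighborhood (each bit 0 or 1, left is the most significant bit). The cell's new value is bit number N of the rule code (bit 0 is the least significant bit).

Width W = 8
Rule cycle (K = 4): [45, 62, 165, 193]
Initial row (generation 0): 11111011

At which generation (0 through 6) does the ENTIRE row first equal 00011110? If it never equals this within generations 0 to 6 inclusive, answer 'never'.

Answer: never

Derivation:
Gen 0: 11111011
Gen 1 (rule 45): 10000110
Gen 2 (rule 62): 11001101
Gen 3 (rule 165): 00000011
Gen 4 (rule 193): 11111001
Gen 5 (rule 45): 10000001
Gen 6 (rule 62): 11000011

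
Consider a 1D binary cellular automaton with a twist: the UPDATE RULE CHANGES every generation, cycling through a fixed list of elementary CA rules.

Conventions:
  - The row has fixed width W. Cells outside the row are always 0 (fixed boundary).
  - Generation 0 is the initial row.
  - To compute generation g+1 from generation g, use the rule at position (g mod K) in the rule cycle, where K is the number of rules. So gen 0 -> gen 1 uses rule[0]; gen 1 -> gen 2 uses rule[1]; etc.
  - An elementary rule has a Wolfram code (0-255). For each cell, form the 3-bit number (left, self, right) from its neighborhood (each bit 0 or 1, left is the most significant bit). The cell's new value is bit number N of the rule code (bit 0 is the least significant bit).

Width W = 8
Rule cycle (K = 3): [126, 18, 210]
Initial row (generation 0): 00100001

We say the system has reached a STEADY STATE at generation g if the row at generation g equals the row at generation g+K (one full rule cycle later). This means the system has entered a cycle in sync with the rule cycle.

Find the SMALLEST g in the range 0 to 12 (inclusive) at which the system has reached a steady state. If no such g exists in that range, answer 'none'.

Answer: 5

Derivation:
Gen 0: 00100001
Gen 1 (rule 126): 01110011
Gen 2 (rule 18): 10001100
Gen 3 (rule 210): 01010110
Gen 4 (rule 126): 11111111
Gen 5 (rule 18): 00000000
Gen 6 (rule 210): 00000000
Gen 7 (rule 126): 00000000
Gen 8 (rule 18): 00000000
Gen 9 (rule 210): 00000000
Gen 10 (rule 126): 00000000
Gen 11 (rule 18): 00000000
Gen 12 (rule 210): 00000000
Gen 13 (rule 126): 00000000
Gen 14 (rule 18): 00000000
Gen 15 (rule 210): 00000000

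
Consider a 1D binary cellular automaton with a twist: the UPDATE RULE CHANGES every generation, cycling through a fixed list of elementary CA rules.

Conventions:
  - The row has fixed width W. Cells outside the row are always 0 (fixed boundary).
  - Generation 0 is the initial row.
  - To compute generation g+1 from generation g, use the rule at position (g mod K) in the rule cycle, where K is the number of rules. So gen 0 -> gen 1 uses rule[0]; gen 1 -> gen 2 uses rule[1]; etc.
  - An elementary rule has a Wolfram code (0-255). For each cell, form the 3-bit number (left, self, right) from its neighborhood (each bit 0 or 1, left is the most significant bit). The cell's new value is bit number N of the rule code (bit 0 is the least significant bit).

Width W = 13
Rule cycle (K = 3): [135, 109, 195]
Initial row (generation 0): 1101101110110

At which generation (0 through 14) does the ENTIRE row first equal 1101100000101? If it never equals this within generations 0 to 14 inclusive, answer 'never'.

Answer: 13

Derivation:
Gen 0: 1101101110110
Gen 1 (rule 135): 0000000100000
Gen 2 (rule 109): 1111110101111
Gen 3 (rule 195): 0111110000111
Gen 4 (rule 135): 1011100111010
Gen 5 (rule 109): 1110100101110
Gen 6 (rule 195): 0110001000110
Gen 7 (rule 135): 1000111011000
Gen 8 (rule 109): 1010101111011
Gen 9 (rule 195): 0000000111001
Gen 10 (rule 135): 1111111010011
Gen 11 (rule 109): 1000001110011
Gen 12 (rule 195): 0011110110101
Gen 13 (rule 135): 1101100000101
Gen 14 (rule 109): 1111101110111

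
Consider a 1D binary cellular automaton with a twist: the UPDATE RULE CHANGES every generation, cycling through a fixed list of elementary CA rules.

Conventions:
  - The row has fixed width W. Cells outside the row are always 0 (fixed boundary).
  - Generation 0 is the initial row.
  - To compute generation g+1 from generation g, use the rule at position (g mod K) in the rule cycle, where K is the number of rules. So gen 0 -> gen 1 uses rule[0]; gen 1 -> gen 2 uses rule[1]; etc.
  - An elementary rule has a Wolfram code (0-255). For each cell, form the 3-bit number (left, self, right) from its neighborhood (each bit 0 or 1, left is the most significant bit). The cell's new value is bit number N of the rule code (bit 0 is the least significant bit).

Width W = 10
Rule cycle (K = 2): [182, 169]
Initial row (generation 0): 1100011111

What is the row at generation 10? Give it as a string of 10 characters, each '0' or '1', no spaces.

Answer: 1001011100

Derivation:
Gen 0: 1100011111
Gen 1 (rule 182): 0010101110
Gen 2 (rule 169): 1001011100
Gen 3 (rule 182): 1111101010
Gen 4 (rule 169): 1111010100
Gen 5 (rule 182): 0110111110
Gen 6 (rule 169): 0101111100
Gen 7 (rule 182): 1110111010
Gen 8 (rule 169): 1101110100
Gen 9 (rule 182): 0010101110
Gen 10 (rule 169): 1001011100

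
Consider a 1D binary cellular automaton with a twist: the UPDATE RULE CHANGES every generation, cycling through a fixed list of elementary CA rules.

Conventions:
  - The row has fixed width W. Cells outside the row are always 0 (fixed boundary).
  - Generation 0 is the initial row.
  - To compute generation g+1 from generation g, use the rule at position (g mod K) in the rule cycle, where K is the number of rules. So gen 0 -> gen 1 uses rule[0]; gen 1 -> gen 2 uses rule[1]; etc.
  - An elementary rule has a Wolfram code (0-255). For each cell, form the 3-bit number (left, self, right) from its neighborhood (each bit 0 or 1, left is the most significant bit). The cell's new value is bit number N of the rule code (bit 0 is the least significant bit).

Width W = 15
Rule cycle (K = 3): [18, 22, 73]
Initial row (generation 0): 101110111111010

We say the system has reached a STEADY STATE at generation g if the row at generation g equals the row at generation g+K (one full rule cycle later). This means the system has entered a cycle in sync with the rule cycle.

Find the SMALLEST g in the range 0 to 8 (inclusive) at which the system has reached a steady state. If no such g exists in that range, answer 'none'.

Answer: 4

Derivation:
Gen 0: 101110111111010
Gen 1 (rule 18): 000000000000001
Gen 2 (rule 22): 000000000000011
Gen 3 (rule 73): 111111111111011
Gen 4 (rule 18): 000000000000000
Gen 5 (rule 22): 000000000000000
Gen 6 (rule 73): 111111111111111
Gen 7 (rule 18): 000000000000000
Gen 8 (rule 22): 000000000000000
Gen 9 (rule 73): 111111111111111
Gen 10 (rule 18): 000000000000000
Gen 11 (rule 22): 000000000000000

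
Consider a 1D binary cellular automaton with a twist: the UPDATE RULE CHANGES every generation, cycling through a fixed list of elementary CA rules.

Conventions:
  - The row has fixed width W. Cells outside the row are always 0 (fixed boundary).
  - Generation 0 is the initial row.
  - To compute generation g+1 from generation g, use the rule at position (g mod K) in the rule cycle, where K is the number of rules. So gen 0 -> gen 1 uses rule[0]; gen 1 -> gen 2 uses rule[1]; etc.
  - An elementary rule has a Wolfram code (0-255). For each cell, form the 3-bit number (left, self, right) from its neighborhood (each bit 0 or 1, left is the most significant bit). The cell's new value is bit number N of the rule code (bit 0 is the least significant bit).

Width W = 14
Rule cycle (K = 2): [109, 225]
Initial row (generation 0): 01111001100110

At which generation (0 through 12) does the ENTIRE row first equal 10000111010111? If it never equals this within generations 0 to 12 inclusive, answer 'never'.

Gen 0: 01111001100110
Gen 1 (rule 109): 01001001100110
Gen 2 (rule 225): 00000000100010
Gen 3 (rule 109): 11111110101010
Gen 4 (rule 225): 01111111010100
Gen 5 (rule 109): 01000001111101
Gen 6 (rule 225): 00011100111110
Gen 7 (rule 109): 11010100100010
Gen 8 (rule 225): 01101000001000
Gen 9 (rule 109): 01111011101011
Gen 10 (rule 225): 00111101110101
Gen 11 (rule 109): 10100111011111
Gen 12 (rule 225): 01000011101111

Answer: never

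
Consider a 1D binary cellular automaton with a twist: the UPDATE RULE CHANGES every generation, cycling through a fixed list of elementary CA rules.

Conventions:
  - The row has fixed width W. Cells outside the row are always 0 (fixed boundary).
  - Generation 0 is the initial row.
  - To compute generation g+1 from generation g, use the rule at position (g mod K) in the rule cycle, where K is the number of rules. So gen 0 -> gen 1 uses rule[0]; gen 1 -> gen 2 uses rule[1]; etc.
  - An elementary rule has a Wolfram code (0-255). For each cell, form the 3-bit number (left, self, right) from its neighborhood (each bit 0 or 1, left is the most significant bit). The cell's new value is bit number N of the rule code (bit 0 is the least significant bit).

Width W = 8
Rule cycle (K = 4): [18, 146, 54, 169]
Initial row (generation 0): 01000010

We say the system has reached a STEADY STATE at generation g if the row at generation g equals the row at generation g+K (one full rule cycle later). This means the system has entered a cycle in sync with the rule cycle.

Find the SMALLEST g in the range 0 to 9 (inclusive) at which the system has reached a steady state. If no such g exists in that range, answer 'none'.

Gen 0: 01000010
Gen 1 (rule 18): 10100101
Gen 2 (rule 146): 00011000
Gen 3 (rule 54): 00100100
Gen 4 (rule 169): 10000001
Gen 5 (rule 18): 01000010
Gen 6 (rule 146): 10100101
Gen 7 (rule 54): 11111111
Gen 8 (rule 169): 11111110
Gen 9 (rule 18): 00000001
Gen 10 (rule 146): 00000010
Gen 11 (rule 54): 00000111
Gen 12 (rule 169): 11110110
Gen 13 (rule 18): 00000001

Answer: 9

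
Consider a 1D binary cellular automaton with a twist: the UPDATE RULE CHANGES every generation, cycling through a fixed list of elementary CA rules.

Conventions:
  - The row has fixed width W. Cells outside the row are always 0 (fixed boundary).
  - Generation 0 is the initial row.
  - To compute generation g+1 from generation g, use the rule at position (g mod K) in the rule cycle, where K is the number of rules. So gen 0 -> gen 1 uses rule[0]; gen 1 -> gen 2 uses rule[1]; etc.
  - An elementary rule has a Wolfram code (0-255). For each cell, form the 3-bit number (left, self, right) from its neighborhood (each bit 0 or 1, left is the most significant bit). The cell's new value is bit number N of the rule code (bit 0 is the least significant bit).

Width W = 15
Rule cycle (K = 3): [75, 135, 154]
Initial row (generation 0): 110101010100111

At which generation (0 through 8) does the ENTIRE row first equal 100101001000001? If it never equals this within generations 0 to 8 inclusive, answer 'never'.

Gen 0: 110101010100111
Gen 1 (rule 75): 110000000001101
Gen 2 (rule 135): 000111111110001
Gen 3 (rule 154): 001111111101010
Gen 4 (rule 75): 111000000100000
Gen 5 (rule 135): 010011111101111
Gen 6 (rule 154): 101111111001110
Gen 7 (rule 75): 001000001011010
Gen 8 (rule 135): 111011111000010

Answer: never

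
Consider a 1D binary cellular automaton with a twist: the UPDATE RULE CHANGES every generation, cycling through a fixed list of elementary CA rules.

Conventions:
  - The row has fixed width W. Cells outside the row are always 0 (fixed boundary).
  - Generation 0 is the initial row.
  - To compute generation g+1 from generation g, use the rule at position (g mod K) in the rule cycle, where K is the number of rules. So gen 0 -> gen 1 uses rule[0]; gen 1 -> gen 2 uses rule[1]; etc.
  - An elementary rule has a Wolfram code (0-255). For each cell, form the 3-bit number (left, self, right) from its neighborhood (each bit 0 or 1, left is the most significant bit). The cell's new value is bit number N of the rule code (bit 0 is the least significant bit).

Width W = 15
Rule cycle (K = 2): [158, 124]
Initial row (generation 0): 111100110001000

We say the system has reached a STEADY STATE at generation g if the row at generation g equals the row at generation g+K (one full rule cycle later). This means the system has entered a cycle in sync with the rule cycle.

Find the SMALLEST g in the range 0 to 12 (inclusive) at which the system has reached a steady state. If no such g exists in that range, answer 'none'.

Answer: 5

Derivation:
Gen 0: 111100110001000
Gen 1 (rule 158): 111011101011100
Gen 2 (rule 124): 101110111110110
Gen 3 (rule 158): 101100111100101
Gen 4 (rule 124): 111110100110111
Gen 5 (rule 158): 111100111100110
Gen 6 (rule 124): 100110100110111
Gen 7 (rule 158): 111100111100110
Gen 8 (rule 124): 100110100110111
Gen 9 (rule 158): 111100111100110
Gen 10 (rule 124): 100110100110111
Gen 11 (rule 158): 111100111100110
Gen 12 (rule 124): 100110100110111
Gen 13 (rule 158): 111100111100110
Gen 14 (rule 124): 100110100110111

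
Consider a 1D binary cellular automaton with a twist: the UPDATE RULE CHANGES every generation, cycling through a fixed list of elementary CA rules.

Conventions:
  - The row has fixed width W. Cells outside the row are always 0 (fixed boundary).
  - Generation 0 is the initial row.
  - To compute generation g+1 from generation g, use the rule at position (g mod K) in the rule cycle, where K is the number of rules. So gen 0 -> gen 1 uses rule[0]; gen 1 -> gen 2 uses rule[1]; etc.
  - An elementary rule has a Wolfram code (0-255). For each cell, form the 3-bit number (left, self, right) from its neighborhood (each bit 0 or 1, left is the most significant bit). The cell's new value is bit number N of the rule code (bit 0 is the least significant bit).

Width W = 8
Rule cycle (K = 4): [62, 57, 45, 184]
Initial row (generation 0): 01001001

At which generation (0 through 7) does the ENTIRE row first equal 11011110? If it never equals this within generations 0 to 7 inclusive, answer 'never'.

Answer: never

Derivation:
Gen 0: 01001001
Gen 1 (rule 62): 11111111
Gen 2 (rule 57): 10000000
Gen 3 (rule 45): 10111111
Gen 4 (rule 184): 01111110
Gen 5 (rule 62): 11000001
Gen 6 (rule 57): 10111100
Gen 7 (rule 45): 11100001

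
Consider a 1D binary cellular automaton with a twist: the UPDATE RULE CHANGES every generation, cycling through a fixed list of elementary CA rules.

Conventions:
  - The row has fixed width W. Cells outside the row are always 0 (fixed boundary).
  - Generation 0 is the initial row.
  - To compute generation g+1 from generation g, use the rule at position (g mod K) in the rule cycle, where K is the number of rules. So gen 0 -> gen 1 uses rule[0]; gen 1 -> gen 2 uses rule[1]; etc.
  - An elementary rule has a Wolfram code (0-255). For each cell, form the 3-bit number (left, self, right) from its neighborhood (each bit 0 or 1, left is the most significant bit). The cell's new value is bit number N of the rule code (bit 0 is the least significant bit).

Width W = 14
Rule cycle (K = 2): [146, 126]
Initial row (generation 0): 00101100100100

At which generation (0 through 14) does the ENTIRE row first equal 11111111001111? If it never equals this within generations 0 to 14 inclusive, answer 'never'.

Answer: 12

Derivation:
Gen 0: 00101100100100
Gen 1 (rule 146): 01000011011010
Gen 2 (rule 126): 11100111111111
Gen 3 (rule 146): 01011011111110
Gen 4 (rule 126): 11111110000011
Gen 5 (rule 146): 01111101000100
Gen 6 (rule 126): 11000111101110
Gen 7 (rule 146): 00101011000101
Gen 8 (rule 126): 01111111101111
Gen 9 (rule 146): 10111111000110
Gen 10 (rule 126): 11100001101111
Gen 11 (rule 146): 01010010000110
Gen 12 (rule 126): 11111111001111
Gen 13 (rule 146): 01111110110110
Gen 14 (rule 126): 11000011111111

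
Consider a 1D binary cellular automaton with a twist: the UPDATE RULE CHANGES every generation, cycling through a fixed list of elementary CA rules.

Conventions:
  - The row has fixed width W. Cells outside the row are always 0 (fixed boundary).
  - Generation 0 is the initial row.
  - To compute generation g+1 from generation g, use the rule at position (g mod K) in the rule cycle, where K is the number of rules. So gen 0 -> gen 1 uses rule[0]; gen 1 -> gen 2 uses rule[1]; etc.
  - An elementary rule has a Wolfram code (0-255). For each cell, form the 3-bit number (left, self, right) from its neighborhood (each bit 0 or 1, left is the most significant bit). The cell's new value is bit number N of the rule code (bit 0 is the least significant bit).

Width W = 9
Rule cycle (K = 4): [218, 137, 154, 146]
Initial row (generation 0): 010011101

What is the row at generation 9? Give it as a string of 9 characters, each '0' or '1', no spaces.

Answer: 101010100

Derivation:
Gen 0: 010011101
Gen 1 (rule 218): 101111100
Gen 2 (rule 137): 001111001
Gen 3 (rule 154): 011110110
Gen 4 (rule 146): 101100001
Gen 5 (rule 218): 001110010
Gen 6 (rule 137): 101100000
Gen 7 (rule 154): 001010000
Gen 8 (rule 146): 010001000
Gen 9 (rule 218): 101010100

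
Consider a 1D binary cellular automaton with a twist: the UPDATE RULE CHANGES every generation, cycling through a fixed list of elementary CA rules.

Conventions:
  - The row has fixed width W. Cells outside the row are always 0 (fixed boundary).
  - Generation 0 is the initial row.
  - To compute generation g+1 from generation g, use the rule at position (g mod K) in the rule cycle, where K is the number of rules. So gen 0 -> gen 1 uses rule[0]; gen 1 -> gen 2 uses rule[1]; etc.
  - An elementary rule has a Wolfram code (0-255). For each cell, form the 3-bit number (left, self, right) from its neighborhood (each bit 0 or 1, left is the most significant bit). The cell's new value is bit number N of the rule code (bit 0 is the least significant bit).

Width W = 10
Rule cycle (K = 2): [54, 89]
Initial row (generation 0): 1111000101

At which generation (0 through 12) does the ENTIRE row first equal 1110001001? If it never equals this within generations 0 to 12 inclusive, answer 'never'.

Answer: 2

Derivation:
Gen 0: 1111000101
Gen 1 (rule 54): 0000101111
Gen 2 (rule 89): 1110001001
Gen 3 (rule 54): 0001011111
Gen 4 (rule 89): 1100010001
Gen 5 (rule 54): 0010111011
Gen 6 (rule 89): 1000101011
Gen 7 (rule 54): 1101111100
Gen 8 (rule 89): 1101000111
Gen 9 (rule 54): 0011101000
Gen 10 (rule 89): 1010100111
Gen 11 (rule 54): 1111111000
Gen 12 (rule 89): 1000001111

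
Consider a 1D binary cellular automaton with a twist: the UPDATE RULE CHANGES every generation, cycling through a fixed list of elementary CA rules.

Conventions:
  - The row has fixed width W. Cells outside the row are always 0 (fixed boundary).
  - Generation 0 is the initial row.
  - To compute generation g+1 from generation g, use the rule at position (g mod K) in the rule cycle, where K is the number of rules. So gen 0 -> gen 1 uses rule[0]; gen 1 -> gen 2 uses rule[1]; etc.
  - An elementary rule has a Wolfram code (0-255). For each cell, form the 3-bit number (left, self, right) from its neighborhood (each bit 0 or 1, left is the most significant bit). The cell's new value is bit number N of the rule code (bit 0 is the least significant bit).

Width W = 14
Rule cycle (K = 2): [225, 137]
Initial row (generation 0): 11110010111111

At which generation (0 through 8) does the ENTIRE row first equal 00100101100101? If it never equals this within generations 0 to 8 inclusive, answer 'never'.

Answer: 5

Derivation:
Gen 0: 11110010111111
Gen 1 (rule 225): 01110001011111
Gen 2 (rule 137): 01100100011110
Gen 3 (rule 225): 00100001001110
Gen 4 (rule 137): 10001100001100
Gen 5 (rule 225): 00100101100101
Gen 6 (rule 137): 10000001000000
Gen 7 (rule 225): 00111100011111
Gen 8 (rule 137): 10111001011110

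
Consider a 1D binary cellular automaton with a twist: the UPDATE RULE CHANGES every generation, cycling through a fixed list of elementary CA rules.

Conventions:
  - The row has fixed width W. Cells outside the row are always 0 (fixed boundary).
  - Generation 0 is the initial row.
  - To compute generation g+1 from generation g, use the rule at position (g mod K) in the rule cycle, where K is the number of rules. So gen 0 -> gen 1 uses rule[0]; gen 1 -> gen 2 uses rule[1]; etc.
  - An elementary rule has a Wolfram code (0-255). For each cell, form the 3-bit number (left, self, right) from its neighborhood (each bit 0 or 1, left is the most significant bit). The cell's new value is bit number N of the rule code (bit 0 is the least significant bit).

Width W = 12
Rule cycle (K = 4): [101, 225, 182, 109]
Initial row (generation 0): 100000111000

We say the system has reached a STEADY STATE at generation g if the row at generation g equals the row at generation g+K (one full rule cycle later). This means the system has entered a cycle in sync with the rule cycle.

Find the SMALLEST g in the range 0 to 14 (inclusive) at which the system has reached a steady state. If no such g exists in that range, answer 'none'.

Gen 0: 100000111000
Gen 1 (rule 101): 101110001011
Gen 2 (rule 225): 010110100101
Gen 3 (rule 182): 111001111111
Gen 4 (rule 109): 101001000001
Gen 5 (rule 101): 111001011101
Gen 6 (rule 225): 011000101110
Gen 7 (rule 182): 100101110101
Gen 8 (rule 109): 100111011111
Gen 9 (rule 101): 100001100001
Gen 10 (rule 225): 001100101100
Gen 11 (rule 182): 010011110010
Gen 12 (rule 109): 010010010010
Gen 13 (rule 101): 010010010010
Gen 14 (rule 225): 000000000000
Gen 15 (rule 182): 000000000000
Gen 16 (rule 109): 111111111111
Gen 17 (rule 101): 000000000001
Gen 18 (rule 225): 111111111100

Answer: none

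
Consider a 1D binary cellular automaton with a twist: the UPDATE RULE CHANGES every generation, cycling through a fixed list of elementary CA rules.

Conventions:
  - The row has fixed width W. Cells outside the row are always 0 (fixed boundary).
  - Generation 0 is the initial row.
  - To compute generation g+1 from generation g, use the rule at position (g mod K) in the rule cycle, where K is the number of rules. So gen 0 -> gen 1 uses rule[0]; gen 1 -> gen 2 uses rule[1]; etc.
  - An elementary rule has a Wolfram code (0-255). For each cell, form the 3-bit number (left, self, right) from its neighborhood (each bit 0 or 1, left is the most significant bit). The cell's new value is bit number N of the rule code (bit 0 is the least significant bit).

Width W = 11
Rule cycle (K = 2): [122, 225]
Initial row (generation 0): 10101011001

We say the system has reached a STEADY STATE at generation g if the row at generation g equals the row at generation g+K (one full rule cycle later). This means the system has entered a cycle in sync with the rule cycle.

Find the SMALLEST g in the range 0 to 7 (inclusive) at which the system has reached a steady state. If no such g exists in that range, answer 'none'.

Gen 0: 10101011001
Gen 1 (rule 122): 01010111110
Gen 2 (rule 225): 00101011110
Gen 3 (rule 122): 01010110011
Gen 4 (rule 225): 00101010001
Gen 5 (rule 122): 01010101010
Gen 6 (rule 225): 00101010100
Gen 7 (rule 122): 01010101010
Gen 8 (rule 225): 00101010100
Gen 9 (rule 122): 01010101010

Answer: 5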